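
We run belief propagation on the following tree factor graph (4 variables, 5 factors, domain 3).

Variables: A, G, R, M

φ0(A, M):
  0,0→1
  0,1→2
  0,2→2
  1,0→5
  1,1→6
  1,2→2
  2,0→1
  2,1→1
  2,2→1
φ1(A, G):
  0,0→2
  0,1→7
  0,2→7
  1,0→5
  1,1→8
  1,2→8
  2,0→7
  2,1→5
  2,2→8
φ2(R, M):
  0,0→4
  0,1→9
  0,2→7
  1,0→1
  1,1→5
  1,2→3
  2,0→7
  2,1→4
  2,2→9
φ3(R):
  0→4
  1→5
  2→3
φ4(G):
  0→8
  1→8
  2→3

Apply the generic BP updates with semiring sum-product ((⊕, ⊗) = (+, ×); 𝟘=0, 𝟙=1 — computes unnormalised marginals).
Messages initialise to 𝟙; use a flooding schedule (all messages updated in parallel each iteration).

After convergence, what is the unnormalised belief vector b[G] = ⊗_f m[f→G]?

init: all messages = 𝟙 over 3 values
r1 m[φ0→A] = [5, 13, 3]
r1 m[φ0→M] = [7, 9, 5]
r1 m[φ1→A] = [16, 21, 20]
r1 m[φ1→G] = [14, 20, 23]
r1 m[φ2→R] = [20, 9, 20]
r1 m[φ2→M] = [12, 18, 19]
r1 m[φ3→R] = [4, 5, 3]
r1 m[φ4→G] = [8, 8, 3]
r1 m[A→φ0] = [1, 1, 1]
r1 m[A→φ1] = [1, 1, 1]
r1 m[G→φ1] = [1, 1, 1]
r1 m[G→φ4] = [1, 1, 1]
r1 m[R→φ2] = [1, 1, 1]
r1 m[R→φ3] = [1, 1, 1]
r1 m[M→φ0] = [1, 1, 1]
r1 m[M→φ2] = [1, 1, 1]
r2 m[φ0→A] = [5, 13, 3]
r2 m[φ0→M] = [7, 9, 5]
r2 m[φ1→A] = [16, 21, 20]
r2 m[φ1→G] = [14, 20, 23]
r2 m[φ2→R] = [20, 9, 20]
r2 m[φ2→M] = [12, 18, 19]
r2 m[φ3→R] = [4, 5, 3]
r2 m[φ4→G] = [8, 8, 3]
r2 m[A→φ0] = [16, 21, 20]
r2 m[A→φ1] = [5, 13, 3]
r2 m[G→φ1] = [8, 8, 3]
r2 m[G→φ4] = [14, 20, 23]
r2 m[R→φ2] = [4, 5, 3]
r2 m[R→φ3] = [20, 9, 20]
r2 m[M→φ0] = [12, 18, 19]
r2 m[M→φ2] = [7, 9, 5]
r3 m[φ0→A] = [86, 206, 49]
r3 m[φ0→M] = [141, 178, 94]
r3 m[φ1→A] = [93, 128, 120]
r3 m[φ1→G] = [96, 154, 163]
r3 m[φ2→R] = [144, 67, 130]
r3 m[φ2→M] = [42, 73, 70]
r3 m[φ3→R] = [4, 5, 3]
r3 m[φ4→G] = [8, 8, 3]
r3 m[A→φ0] = [16, 21, 20]
r3 m[A→φ1] = [5, 13, 3]
r3 m[G→φ1] = [8, 8, 3]
r3 m[G→φ4] = [14, 20, 23]
r3 m[R→φ2] = [4, 5, 3]
r3 m[R→φ3] = [20, 9, 20]
r3 m[M→φ0] = [12, 18, 19]
r3 m[M→φ2] = [7, 9, 5]
r4 m[φ0→A] = [86, 206, 49]
r4 m[φ0→M] = [141, 178, 94]
r4 m[φ1→A] = [93, 128, 120]
r4 m[φ1→G] = [96, 154, 163]
r4 m[φ2→R] = [144, 67, 130]
r4 m[φ2→M] = [42, 73, 70]
r4 m[φ3→R] = [4, 5, 3]
r4 m[φ4→G] = [8, 8, 3]
r4 m[A→φ0] = [93, 128, 120]
r4 m[A→φ1] = [86, 206, 49]
r4 m[G→φ1] = [8, 8, 3]
r4 m[G→φ4] = [96, 154, 163]
r4 m[R→φ2] = [4, 5, 3]
r4 m[R→φ3] = [144, 67, 130]
r4 m[M→φ0] = [42, 73, 70]
r4 m[M→φ2] = [141, 178, 94]
r5 m[φ0→A] = [328, 788, 185]
r5 m[φ0→M] = [853, 1074, 562]
r5 m[φ1→A] = [93, 128, 120]
r5 m[φ1→G] = [1545, 2495, 2642]
r5 m[φ2→R] = [2824, 1313, 2545]
r5 m[φ2→M] = [42, 73, 70]
r5 m[φ3→R] = [4, 5, 3]
r5 m[φ4→G] = [8, 8, 3]
r5 m[A→φ0] = [93, 128, 120]
r5 m[A→φ1] = [86, 206, 49]
r5 m[G→φ1] = [8, 8, 3]
r5 m[G→φ4] = [96, 154, 163]
r5 m[R→φ2] = [4, 5, 3]
r5 m[R→φ3] = [144, 67, 130]
r5 m[M→φ0] = [42, 73, 70]
r5 m[M→φ2] = [141, 178, 94]
r6 m[φ0→A] = [328, 788, 185]
r6 m[φ0→M] = [853, 1074, 562]
r6 m[φ1→A] = [93, 128, 120]
r6 m[φ1→G] = [1545, 2495, 2642]
r6 m[φ2→R] = [2824, 1313, 2545]
r6 m[φ2→M] = [42, 73, 70]
r6 m[φ3→R] = [4, 5, 3]
r6 m[φ4→G] = [8, 8, 3]
r6 m[A→φ0] = [93, 128, 120]
r6 m[A→φ1] = [328, 788, 185]
r6 m[G→φ1] = [8, 8, 3]
r6 m[G→φ4] = [1545, 2495, 2642]
r6 m[R→φ2] = [4, 5, 3]
r6 m[R→φ3] = [2824, 1313, 2545]
r6 m[M→φ0] = [42, 73, 70]
r6 m[M→φ2] = [853, 1074, 562]
r7 m[φ0→A] = [328, 788, 185]
r7 m[φ0→M] = [853, 1074, 562]
r7 m[φ1→A] = [93, 128, 120]
r7 m[φ1→G] = [5891, 9525, 10080]
r7 m[φ2→R] = [17012, 7909, 15325]
r7 m[φ2→M] = [42, 73, 70]
r7 m[φ3→R] = [4, 5, 3]
r7 m[φ4→G] = [8, 8, 3]
r7 m[A→φ0] = [93, 128, 120]
r7 m[A→φ1] = [328, 788, 185]
r7 m[G→φ1] = [8, 8, 3]
r7 m[G→φ4] = [1545, 2495, 2642]
r7 m[R→φ2] = [4, 5, 3]
r7 m[R→φ3] = [2824, 1313, 2545]
r7 m[M→φ0] = [42, 73, 70]
r7 m[M→φ2] = [853, 1074, 562]
r8 m[φ0→A] = [328, 788, 185]
r8 m[φ0→M] = [853, 1074, 562]
r8 m[φ1→A] = [93, 128, 120]
r8 m[φ1→G] = [5891, 9525, 10080]
r8 m[φ2→R] = [17012, 7909, 15325]
r8 m[φ2→M] = [42, 73, 70]
r8 m[φ3→R] = [4, 5, 3]
r8 m[φ4→G] = [8, 8, 3]
r8 m[A→φ0] = [93, 128, 120]
r8 m[A→φ1] = [328, 788, 185]
r8 m[G→φ1] = [8, 8, 3]
r8 m[G→φ4] = [5891, 9525, 10080]
r8 m[R→φ2] = [4, 5, 3]
r8 m[R→φ3] = [17012, 7909, 15325]
r8 m[M→φ0] = [42, 73, 70]
r8 m[M→φ2] = [853, 1074, 562]
r9 m[φ0→A] = [328, 788, 185]
r9 m[φ0→M] = [853, 1074, 562]
r9 m[φ1→A] = [93, 128, 120]
r9 m[φ1→G] = [5891, 9525, 10080]
r9 m[φ2→R] = [17012, 7909, 15325]
r9 m[φ2→M] = [42, 73, 70]
r9 m[φ3→R] = [4, 5, 3]
r9 m[φ4→G] = [8, 8, 3]
r9 m[A→φ0] = [93, 128, 120]
r9 m[A→φ1] = [328, 788, 185]
r9 m[G→φ1] = [8, 8, 3]
r9 m[G→φ4] = [5891, 9525, 10080]
r9 m[R→φ2] = [4, 5, 3]
r9 m[R→φ3] = [17012, 7909, 15325]
r9 m[M→φ0] = [42, 73, 70]
r9 m[M→φ2] = [853, 1074, 562]
fixed point reached at round 9
b[G] = ⊗ incoming = [47128, 76200, 30240]

b[G] = [47128, 76200, 30240]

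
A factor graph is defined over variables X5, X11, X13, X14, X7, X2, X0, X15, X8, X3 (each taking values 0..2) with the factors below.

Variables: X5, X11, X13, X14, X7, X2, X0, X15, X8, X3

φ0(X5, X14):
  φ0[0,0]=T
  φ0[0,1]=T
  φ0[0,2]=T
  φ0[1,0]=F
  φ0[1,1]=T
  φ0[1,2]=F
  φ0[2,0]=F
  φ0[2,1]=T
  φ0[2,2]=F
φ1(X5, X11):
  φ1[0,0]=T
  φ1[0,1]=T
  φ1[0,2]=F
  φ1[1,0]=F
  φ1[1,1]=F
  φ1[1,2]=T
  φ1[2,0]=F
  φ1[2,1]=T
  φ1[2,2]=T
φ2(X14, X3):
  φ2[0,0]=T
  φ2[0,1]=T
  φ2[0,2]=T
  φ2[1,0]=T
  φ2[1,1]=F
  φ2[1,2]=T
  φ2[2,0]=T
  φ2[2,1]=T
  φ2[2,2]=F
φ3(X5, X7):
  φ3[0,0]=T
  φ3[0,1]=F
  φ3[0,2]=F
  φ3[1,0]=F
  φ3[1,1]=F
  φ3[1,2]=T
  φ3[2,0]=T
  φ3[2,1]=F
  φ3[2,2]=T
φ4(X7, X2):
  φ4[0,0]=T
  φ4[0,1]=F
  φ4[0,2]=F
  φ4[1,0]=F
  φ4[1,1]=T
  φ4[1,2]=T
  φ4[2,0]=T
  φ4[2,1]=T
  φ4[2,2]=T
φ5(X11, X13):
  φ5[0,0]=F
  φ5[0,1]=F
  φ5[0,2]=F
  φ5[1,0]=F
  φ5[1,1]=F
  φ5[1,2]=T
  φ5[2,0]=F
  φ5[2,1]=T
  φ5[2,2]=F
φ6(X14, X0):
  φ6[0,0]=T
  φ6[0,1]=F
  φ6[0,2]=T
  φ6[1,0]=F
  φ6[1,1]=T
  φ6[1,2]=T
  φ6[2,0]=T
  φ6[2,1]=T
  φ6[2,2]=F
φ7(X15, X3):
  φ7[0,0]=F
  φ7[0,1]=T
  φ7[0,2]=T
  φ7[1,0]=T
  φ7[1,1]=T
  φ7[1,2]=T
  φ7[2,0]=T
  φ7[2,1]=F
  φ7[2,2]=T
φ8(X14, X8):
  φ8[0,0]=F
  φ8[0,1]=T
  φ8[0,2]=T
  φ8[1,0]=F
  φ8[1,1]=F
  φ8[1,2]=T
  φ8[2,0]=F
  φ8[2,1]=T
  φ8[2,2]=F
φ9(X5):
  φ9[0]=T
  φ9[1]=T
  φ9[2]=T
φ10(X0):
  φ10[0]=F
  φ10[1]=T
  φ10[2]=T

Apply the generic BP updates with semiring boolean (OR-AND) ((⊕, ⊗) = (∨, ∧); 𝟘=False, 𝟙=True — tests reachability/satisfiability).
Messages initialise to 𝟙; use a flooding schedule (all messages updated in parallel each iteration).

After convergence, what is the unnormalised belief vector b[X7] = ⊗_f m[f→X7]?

b[X7] = [T, F, T]

init: all messages = 𝟙 over 3 values
r1 m[φ0→X5] = [T, T, T]
r1 m[φ0→X14] = [T, T, T]
r1 m[φ1→X5] = [T, T, T]
r1 m[φ1→X11] = [T, T, T]
r1 m[φ2→X14] = [T, T, T]
r1 m[φ2→X3] = [T, T, T]
r1 m[φ3→X5] = [T, T, T]
r1 m[φ3→X7] = [T, F, T]
r1 m[φ4→X7] = [T, T, T]
r1 m[φ4→X2] = [T, T, T]
r1 m[φ5→X11] = [F, T, T]
r1 m[φ5→X13] = [F, T, T]
r1 m[φ6→X14] = [T, T, T]
r1 m[φ6→X0] = [T, T, T]
r1 m[φ7→X15] = [T, T, T]
r1 m[φ7→X3] = [T, T, T]
r1 m[φ8→X14] = [T, T, T]
r1 m[φ8→X8] = [F, T, T]
r1 m[φ9→X5] = [T, T, T]
r1 m[φ10→X0] = [F, T, T]
r1 m[X5→φ0] = [T, T, T]
r1 m[X5→φ1] = [T, T, T]
r1 m[X5→φ3] = [T, T, T]
r1 m[X5→φ9] = [T, T, T]
r1 m[X11→φ1] = [T, T, T]
r1 m[X11→φ5] = [T, T, T]
r1 m[X13→φ5] = [T, T, T]
r1 m[X14→φ0] = [T, T, T]
r1 m[X14→φ2] = [T, T, T]
r1 m[X14→φ6] = [T, T, T]
r1 m[X14→φ8] = [T, T, T]
r1 m[X7→φ3] = [T, T, T]
r1 m[X7→φ4] = [T, T, T]
r1 m[X2→φ4] = [T, T, T]
r1 m[X0→φ6] = [T, T, T]
r1 m[X0→φ10] = [T, T, T]
r1 m[X15→φ7] = [T, T, T]
r1 m[X8→φ8] = [T, T, T]
r1 m[X3→φ2] = [T, T, T]
r1 m[X3→φ7] = [T, T, T]
r2 m[φ0→X5] = [T, T, T]
r2 m[φ0→X14] = [T, T, T]
r2 m[φ1→X5] = [T, T, T]
r2 m[φ1→X11] = [T, T, T]
r2 m[φ2→X14] = [T, T, T]
r2 m[φ2→X3] = [T, T, T]
r2 m[φ3→X5] = [T, T, T]
r2 m[φ3→X7] = [T, F, T]
r2 m[φ4→X7] = [T, T, T]
r2 m[φ4→X2] = [T, T, T]
r2 m[φ5→X11] = [F, T, T]
r2 m[φ5→X13] = [F, T, T]
r2 m[φ6→X14] = [T, T, T]
r2 m[φ6→X0] = [T, T, T]
r2 m[φ7→X15] = [T, T, T]
r2 m[φ7→X3] = [T, T, T]
r2 m[φ8→X14] = [T, T, T]
r2 m[φ8→X8] = [F, T, T]
r2 m[φ9→X5] = [T, T, T]
r2 m[φ10→X0] = [F, T, T]
r2 m[X5→φ0] = [T, T, T]
r2 m[X5→φ1] = [T, T, T]
r2 m[X5→φ3] = [T, T, T]
r2 m[X5→φ9] = [T, T, T]
r2 m[X11→φ1] = [F, T, T]
r2 m[X11→φ5] = [T, T, T]
r2 m[X13→φ5] = [T, T, T]
r2 m[X14→φ0] = [T, T, T]
r2 m[X14→φ2] = [T, T, T]
r2 m[X14→φ6] = [T, T, T]
r2 m[X14→φ8] = [T, T, T]
r2 m[X7→φ3] = [T, T, T]
r2 m[X7→φ4] = [T, F, T]
r2 m[X2→φ4] = [T, T, T]
r2 m[X0→φ6] = [F, T, T]
r2 m[X0→φ10] = [T, T, T]
r2 m[X15→φ7] = [T, T, T]
r2 m[X8→φ8] = [T, T, T]
r2 m[X3→φ2] = [T, T, T]
r2 m[X3→φ7] = [T, T, T]
r3 m[φ0→X5] = [T, T, T]
r3 m[φ0→X14] = [T, T, T]
r3 m[φ1→X5] = [T, T, T]
r3 m[φ1→X11] = [T, T, T]
r3 m[φ2→X14] = [T, T, T]
r3 m[φ2→X3] = [T, T, T]
r3 m[φ3→X5] = [T, T, T]
r3 m[φ3→X7] = [T, F, T]
r3 m[φ4→X7] = [T, T, T]
r3 m[φ4→X2] = [T, T, T]
r3 m[φ5→X11] = [F, T, T]
r3 m[φ5→X13] = [F, T, T]
r3 m[φ6→X14] = [T, T, T]
r3 m[φ6→X0] = [T, T, T]
r3 m[φ7→X15] = [T, T, T]
r3 m[φ7→X3] = [T, T, T]
r3 m[φ8→X14] = [T, T, T]
r3 m[φ8→X8] = [F, T, T]
r3 m[φ9→X5] = [T, T, T]
r3 m[φ10→X0] = [F, T, T]
r3 m[X5→φ0] = [T, T, T]
r3 m[X5→φ1] = [T, T, T]
r3 m[X5→φ3] = [T, T, T]
r3 m[X5→φ9] = [T, T, T]
r3 m[X11→φ1] = [F, T, T]
r3 m[X11→φ5] = [T, T, T]
r3 m[X13→φ5] = [T, T, T]
r3 m[X14→φ0] = [T, T, T]
r3 m[X14→φ2] = [T, T, T]
r3 m[X14→φ6] = [T, T, T]
r3 m[X14→φ8] = [T, T, T]
r3 m[X7→φ3] = [T, T, T]
r3 m[X7→φ4] = [T, F, T]
r3 m[X2→φ4] = [T, T, T]
r3 m[X0→φ6] = [F, T, T]
r3 m[X0→φ10] = [T, T, T]
r3 m[X15→φ7] = [T, T, T]
r3 m[X8→φ8] = [T, T, T]
r3 m[X3→φ2] = [T, T, T]
r3 m[X3→φ7] = [T, T, T]
fixed point reached at round 3
b[X7] = ⊗ incoming = [T, F, T]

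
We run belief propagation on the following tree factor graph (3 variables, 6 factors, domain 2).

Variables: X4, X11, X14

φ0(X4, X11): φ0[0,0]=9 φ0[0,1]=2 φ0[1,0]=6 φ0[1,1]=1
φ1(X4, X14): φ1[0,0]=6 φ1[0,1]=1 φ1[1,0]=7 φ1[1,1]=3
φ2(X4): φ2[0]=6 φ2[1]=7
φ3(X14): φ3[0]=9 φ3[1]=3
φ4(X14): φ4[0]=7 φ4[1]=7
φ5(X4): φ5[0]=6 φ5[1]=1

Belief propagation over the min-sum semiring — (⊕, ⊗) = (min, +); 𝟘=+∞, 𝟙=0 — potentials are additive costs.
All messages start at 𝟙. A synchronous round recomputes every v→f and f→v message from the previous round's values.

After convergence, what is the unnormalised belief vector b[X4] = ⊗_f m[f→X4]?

init: all messages = 𝟙 over 2 values
r1 m[φ0→X4] = [2, 1]
r1 m[φ0→X11] = [6, 1]
r1 m[φ1→X4] = [1, 3]
r1 m[φ1→X14] = [6, 1]
r1 m[φ2→X4] = [6, 7]
r1 m[φ3→X14] = [9, 3]
r1 m[φ4→X14] = [7, 7]
r1 m[φ5→X4] = [6, 1]
r1 m[X4→φ0] = [0, 0]
r1 m[X4→φ1] = [0, 0]
r1 m[X4→φ2] = [0, 0]
r1 m[X4→φ5] = [0, 0]
r1 m[X11→φ0] = [0, 0]
r1 m[X14→φ1] = [0, 0]
r1 m[X14→φ3] = [0, 0]
r1 m[X14→φ4] = [0, 0]
r2 m[φ0→X4] = [2, 1]
r2 m[φ0→X11] = [6, 1]
r2 m[φ1→X4] = [1, 3]
r2 m[φ1→X14] = [6, 1]
r2 m[φ2→X4] = [6, 7]
r2 m[φ3→X14] = [9, 3]
r2 m[φ4→X14] = [7, 7]
r2 m[φ5→X4] = [6, 1]
r2 m[X4→φ0] = [13, 11]
r2 m[X4→φ1] = [14, 9]
r2 m[X4→φ2] = [9, 5]
r2 m[X4→φ5] = [9, 11]
r2 m[X11→φ0] = [0, 0]
r2 m[X14→φ1] = [16, 10]
r2 m[X14→φ3] = [13, 8]
r2 m[X14→φ4] = [15, 4]
r3 m[φ0→X4] = [2, 1]
r3 m[φ0→X11] = [17, 12]
r3 m[φ1→X4] = [11, 13]
r3 m[φ1→X14] = [16, 12]
r3 m[φ2→X4] = [6, 7]
r3 m[φ3→X14] = [9, 3]
r3 m[φ4→X14] = [7, 7]
r3 m[φ5→X4] = [6, 1]
r3 m[X4→φ0] = [13, 11]
r3 m[X4→φ1] = [14, 9]
r3 m[X4→φ2] = [9, 5]
r3 m[X4→φ5] = [9, 11]
r3 m[X11→φ0] = [0, 0]
r3 m[X14→φ1] = [16, 10]
r3 m[X14→φ3] = [13, 8]
r3 m[X14→φ4] = [15, 4]
r4 m[φ0→X4] = [2, 1]
r4 m[φ0→X11] = [17, 12]
r4 m[φ1→X4] = [11, 13]
r4 m[φ1→X14] = [16, 12]
r4 m[φ2→X4] = [6, 7]
r4 m[φ3→X14] = [9, 3]
r4 m[φ4→X14] = [7, 7]
r4 m[φ5→X4] = [6, 1]
r4 m[X4→φ0] = [23, 21]
r4 m[X4→φ1] = [14, 9]
r4 m[X4→φ2] = [19, 15]
r4 m[X4→φ5] = [19, 21]
r4 m[X11→φ0] = [0, 0]
r4 m[X14→φ1] = [16, 10]
r4 m[X14→φ3] = [23, 19]
r4 m[X14→φ4] = [25, 15]
r5 m[φ0→X4] = [2, 1]
r5 m[φ0→X11] = [27, 22]
r5 m[φ1→X4] = [11, 13]
r5 m[φ1→X14] = [16, 12]
r5 m[φ2→X4] = [6, 7]
r5 m[φ3→X14] = [9, 3]
r5 m[φ4→X14] = [7, 7]
r5 m[φ5→X4] = [6, 1]
r5 m[X4→φ0] = [23, 21]
r5 m[X4→φ1] = [14, 9]
r5 m[X4→φ2] = [19, 15]
r5 m[X4→φ5] = [19, 21]
r5 m[X11→φ0] = [0, 0]
r5 m[X14→φ1] = [16, 10]
r5 m[X14→φ3] = [23, 19]
r5 m[X14→φ4] = [25, 15]
r6 m[φ0→X4] = [2, 1]
r6 m[φ0→X11] = [27, 22]
r6 m[φ1→X4] = [11, 13]
r6 m[φ1→X14] = [16, 12]
r6 m[φ2→X4] = [6, 7]
r6 m[φ3→X14] = [9, 3]
r6 m[φ4→X14] = [7, 7]
r6 m[φ5→X4] = [6, 1]
r6 m[X4→φ0] = [23, 21]
r6 m[X4→φ1] = [14, 9]
r6 m[X4→φ2] = [19, 15]
r6 m[X4→φ5] = [19, 21]
r6 m[X11→φ0] = [0, 0]
r6 m[X14→φ1] = [16, 10]
r6 m[X14→φ3] = [23, 19]
r6 m[X14→φ4] = [25, 15]
fixed point reached at round 6
b[X4] = ⊗ incoming = [25, 22]

b[X4] = [25, 22]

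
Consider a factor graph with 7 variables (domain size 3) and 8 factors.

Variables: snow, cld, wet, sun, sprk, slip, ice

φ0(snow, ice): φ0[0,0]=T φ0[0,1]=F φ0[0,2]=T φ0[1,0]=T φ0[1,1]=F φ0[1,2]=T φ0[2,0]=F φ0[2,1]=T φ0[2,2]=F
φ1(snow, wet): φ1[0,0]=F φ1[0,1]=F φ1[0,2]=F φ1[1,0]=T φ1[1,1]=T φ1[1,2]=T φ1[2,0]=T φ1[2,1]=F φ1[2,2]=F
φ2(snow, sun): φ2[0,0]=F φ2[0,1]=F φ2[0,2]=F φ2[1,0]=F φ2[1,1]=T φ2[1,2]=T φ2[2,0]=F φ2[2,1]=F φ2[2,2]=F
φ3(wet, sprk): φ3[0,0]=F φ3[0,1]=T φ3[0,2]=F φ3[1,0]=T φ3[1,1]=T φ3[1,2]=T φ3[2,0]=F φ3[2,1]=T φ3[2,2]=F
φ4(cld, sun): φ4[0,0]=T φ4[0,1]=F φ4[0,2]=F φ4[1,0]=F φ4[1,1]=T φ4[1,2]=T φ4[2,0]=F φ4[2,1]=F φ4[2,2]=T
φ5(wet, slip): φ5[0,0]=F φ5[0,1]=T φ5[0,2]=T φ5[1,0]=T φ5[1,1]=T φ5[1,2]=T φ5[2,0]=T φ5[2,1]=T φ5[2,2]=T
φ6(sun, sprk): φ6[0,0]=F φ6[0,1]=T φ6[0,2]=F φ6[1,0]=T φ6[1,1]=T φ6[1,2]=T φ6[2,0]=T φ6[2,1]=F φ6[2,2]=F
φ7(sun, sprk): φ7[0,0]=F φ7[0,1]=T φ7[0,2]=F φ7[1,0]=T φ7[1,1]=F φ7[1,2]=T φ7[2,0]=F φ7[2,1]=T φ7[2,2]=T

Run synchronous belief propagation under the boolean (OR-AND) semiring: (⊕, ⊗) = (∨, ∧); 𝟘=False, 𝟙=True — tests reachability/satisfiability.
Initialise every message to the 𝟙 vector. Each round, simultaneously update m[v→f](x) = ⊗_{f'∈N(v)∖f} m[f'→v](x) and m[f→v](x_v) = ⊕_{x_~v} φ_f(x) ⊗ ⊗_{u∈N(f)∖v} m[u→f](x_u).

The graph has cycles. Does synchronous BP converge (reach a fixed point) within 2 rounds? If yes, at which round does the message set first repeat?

NOT CONVERGED within 2 rounds

init: all messages = 𝟙 over 3 values
r1 m[φ0→snow] = [T, T, T]
r1 m[φ0→ice] = [T, T, T]
r1 m[φ1→snow] = [F, T, T]
r1 m[φ1→wet] = [T, T, T]
r1 m[φ2→snow] = [F, T, F]
r1 m[φ2→sun] = [F, T, T]
r1 m[φ3→wet] = [T, T, T]
r1 m[φ3→sprk] = [T, T, T]
r1 m[φ4→cld] = [T, T, T]
r1 m[φ4→sun] = [T, T, T]
r1 m[φ5→wet] = [T, T, T]
r1 m[φ5→slip] = [T, T, T]
r1 m[φ6→sun] = [T, T, T]
r1 m[φ6→sprk] = [T, T, T]
r1 m[φ7→sun] = [T, T, T]
r1 m[φ7→sprk] = [T, T, T]
r1 m[snow→φ0] = [T, T, T]
r1 m[snow→φ1] = [T, T, T]
r1 m[snow→φ2] = [T, T, T]
r1 m[cld→φ4] = [T, T, T]
r1 m[wet→φ1] = [T, T, T]
r1 m[wet→φ3] = [T, T, T]
r1 m[wet→φ5] = [T, T, T]
r1 m[sun→φ2] = [T, T, T]
r1 m[sun→φ4] = [T, T, T]
r1 m[sun→φ6] = [T, T, T]
r1 m[sun→φ7] = [T, T, T]
r1 m[sprk→φ3] = [T, T, T]
r1 m[sprk→φ6] = [T, T, T]
r1 m[sprk→φ7] = [T, T, T]
r1 m[slip→φ5] = [T, T, T]
r1 m[ice→φ0] = [T, T, T]
r2 m[φ0→snow] = [T, T, T]
r2 m[φ0→ice] = [T, T, T]
r2 m[φ1→snow] = [F, T, T]
r2 m[φ1→wet] = [T, T, T]
r2 m[φ2→snow] = [F, T, F]
r2 m[φ2→sun] = [F, T, T]
r2 m[φ3→wet] = [T, T, T]
r2 m[φ3→sprk] = [T, T, T]
r2 m[φ4→cld] = [T, T, T]
r2 m[φ4→sun] = [T, T, T]
r2 m[φ5→wet] = [T, T, T]
r2 m[φ5→slip] = [T, T, T]
r2 m[φ6→sun] = [T, T, T]
r2 m[φ6→sprk] = [T, T, T]
r2 m[φ7→sun] = [T, T, T]
r2 m[φ7→sprk] = [T, T, T]
r2 m[snow→φ0] = [F, T, F]
r2 m[snow→φ1] = [F, T, F]
r2 m[snow→φ2] = [F, T, T]
r2 m[cld→φ4] = [T, T, T]
r2 m[wet→φ1] = [T, T, T]
r2 m[wet→φ3] = [T, T, T]
r2 m[wet→φ5] = [T, T, T]
r2 m[sun→φ2] = [T, T, T]
r2 m[sun→φ4] = [F, T, T]
r2 m[sun→φ6] = [F, T, T]
r2 m[sun→φ7] = [F, T, T]
r2 m[sprk→φ3] = [T, T, T]
r2 m[sprk→φ6] = [T, T, T]
r2 m[sprk→φ7] = [T, T, T]
r2 m[slip→φ5] = [T, T, T]
r2 m[ice→φ0] = [T, T, T]
no fixed point within 2 rounds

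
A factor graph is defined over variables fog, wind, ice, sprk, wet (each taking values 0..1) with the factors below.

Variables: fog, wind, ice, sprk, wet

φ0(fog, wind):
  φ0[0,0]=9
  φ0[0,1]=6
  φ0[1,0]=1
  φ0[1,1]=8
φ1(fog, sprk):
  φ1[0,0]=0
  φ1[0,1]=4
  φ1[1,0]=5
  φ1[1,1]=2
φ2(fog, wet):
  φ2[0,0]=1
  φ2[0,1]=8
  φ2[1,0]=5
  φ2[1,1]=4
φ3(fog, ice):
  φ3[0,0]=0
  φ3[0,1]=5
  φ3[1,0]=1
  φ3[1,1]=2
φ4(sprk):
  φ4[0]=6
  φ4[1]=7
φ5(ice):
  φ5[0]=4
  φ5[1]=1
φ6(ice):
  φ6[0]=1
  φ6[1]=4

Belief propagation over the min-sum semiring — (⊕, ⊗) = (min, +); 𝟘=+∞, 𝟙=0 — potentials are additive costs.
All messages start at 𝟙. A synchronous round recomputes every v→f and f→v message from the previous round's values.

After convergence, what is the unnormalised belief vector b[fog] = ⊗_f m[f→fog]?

init: all messages = 𝟙 over 2 values
r1 m[φ0→fog] = [6, 1]
r1 m[φ0→wind] = [1, 6]
r1 m[φ1→fog] = [0, 2]
r1 m[φ1→sprk] = [0, 2]
r1 m[φ2→fog] = [1, 4]
r1 m[φ2→wet] = [1, 4]
r1 m[φ3→fog] = [0, 1]
r1 m[φ3→ice] = [0, 2]
r1 m[φ4→sprk] = [6, 7]
r1 m[φ5→ice] = [4, 1]
r1 m[φ6→ice] = [1, 4]
r1 m[fog→φ0] = [0, 0]
r1 m[fog→φ1] = [0, 0]
r1 m[fog→φ2] = [0, 0]
r1 m[fog→φ3] = [0, 0]
r1 m[wind→φ0] = [0, 0]
r1 m[ice→φ3] = [0, 0]
r1 m[ice→φ5] = [0, 0]
r1 m[ice→φ6] = [0, 0]
r1 m[sprk→φ1] = [0, 0]
r1 m[sprk→φ4] = [0, 0]
r1 m[wet→φ2] = [0, 0]
r2 m[φ0→fog] = [6, 1]
r2 m[φ0→wind] = [1, 6]
r2 m[φ1→fog] = [0, 2]
r2 m[φ1→sprk] = [0, 2]
r2 m[φ2→fog] = [1, 4]
r2 m[φ2→wet] = [1, 4]
r2 m[φ3→fog] = [0, 1]
r2 m[φ3→ice] = [0, 2]
r2 m[φ4→sprk] = [6, 7]
r2 m[φ5→ice] = [4, 1]
r2 m[φ6→ice] = [1, 4]
r2 m[fog→φ0] = [1, 7]
r2 m[fog→φ1] = [7, 6]
r2 m[fog→φ2] = [6, 4]
r2 m[fog→φ3] = [7, 7]
r2 m[wind→φ0] = [0, 0]
r2 m[ice→φ3] = [5, 5]
r2 m[ice→φ5] = [1, 6]
r2 m[ice→φ6] = [4, 3]
r2 m[sprk→φ1] = [6, 7]
r2 m[sprk→φ4] = [0, 2]
r2 m[wet→φ2] = [0, 0]
r3 m[φ0→fog] = [6, 1]
r3 m[φ0→wind] = [8, 7]
r3 m[φ1→fog] = [6, 9]
r3 m[φ1→sprk] = [7, 8]
r3 m[φ2→fog] = [1, 4]
r3 m[φ2→wet] = [7, 8]
r3 m[φ3→fog] = [5, 6]
r3 m[φ3→ice] = [7, 9]
r3 m[φ4→sprk] = [6, 7]
r3 m[φ5→ice] = [4, 1]
r3 m[φ6→ice] = [1, 4]
r3 m[fog→φ0] = [1, 7]
r3 m[fog→φ1] = [7, 6]
r3 m[fog→φ2] = [6, 4]
r3 m[fog→φ3] = [7, 7]
r3 m[wind→φ0] = [0, 0]
r3 m[ice→φ3] = [5, 5]
r3 m[ice→φ5] = [1, 6]
r3 m[ice→φ6] = [4, 3]
r3 m[sprk→φ1] = [6, 7]
r3 m[sprk→φ4] = [0, 2]
r3 m[wet→φ2] = [0, 0]
r4 m[φ0→fog] = [6, 1]
r4 m[φ0→wind] = [8, 7]
r4 m[φ1→fog] = [6, 9]
r4 m[φ1→sprk] = [7, 8]
r4 m[φ2→fog] = [1, 4]
r4 m[φ2→wet] = [7, 8]
r4 m[φ3→fog] = [5, 6]
r4 m[φ3→ice] = [7, 9]
r4 m[φ4→sprk] = [6, 7]
r4 m[φ5→ice] = [4, 1]
r4 m[φ6→ice] = [1, 4]
r4 m[fog→φ0] = [12, 19]
r4 m[fog→φ1] = [12, 11]
r4 m[fog→φ2] = [17, 16]
r4 m[fog→φ3] = [13, 14]
r4 m[wind→φ0] = [0, 0]
r4 m[ice→φ3] = [5, 5]
r4 m[ice→φ5] = [8, 13]
r4 m[ice→φ6] = [11, 10]
r4 m[sprk→φ1] = [6, 7]
r4 m[sprk→φ4] = [7, 8]
r4 m[wet→φ2] = [0, 0]
r5 m[φ0→fog] = [6, 1]
r5 m[φ0→wind] = [20, 18]
r5 m[φ1→fog] = [6, 9]
r5 m[φ1→sprk] = [12, 13]
r5 m[φ2→fog] = [1, 4]
r5 m[φ2→wet] = [18, 20]
r5 m[φ3→fog] = [5, 6]
r5 m[φ3→ice] = [13, 16]
r5 m[φ4→sprk] = [6, 7]
r5 m[φ5→ice] = [4, 1]
r5 m[φ6→ice] = [1, 4]
r5 m[fog→φ0] = [12, 19]
r5 m[fog→φ1] = [12, 11]
r5 m[fog→φ2] = [17, 16]
r5 m[fog→φ3] = [13, 14]
r5 m[wind→φ0] = [0, 0]
r5 m[ice→φ3] = [5, 5]
r5 m[ice→φ5] = [8, 13]
r5 m[ice→φ6] = [11, 10]
r5 m[sprk→φ1] = [6, 7]
r5 m[sprk→φ4] = [7, 8]
r5 m[wet→φ2] = [0, 0]
r6 m[φ0→fog] = [6, 1]
r6 m[φ0→wind] = [20, 18]
r6 m[φ1→fog] = [6, 9]
r6 m[φ1→sprk] = [12, 13]
r6 m[φ2→fog] = [1, 4]
r6 m[φ2→wet] = [18, 20]
r6 m[φ3→fog] = [5, 6]
r6 m[φ3→ice] = [13, 16]
r6 m[φ4→sprk] = [6, 7]
r6 m[φ5→ice] = [4, 1]
r6 m[φ6→ice] = [1, 4]
r6 m[fog→φ0] = [12, 19]
r6 m[fog→φ1] = [12, 11]
r6 m[fog→φ2] = [17, 16]
r6 m[fog→φ3] = [13, 14]
r6 m[wind→φ0] = [0, 0]
r6 m[ice→φ3] = [5, 5]
r6 m[ice→φ5] = [14, 20]
r6 m[ice→φ6] = [17, 17]
r6 m[sprk→φ1] = [6, 7]
r6 m[sprk→φ4] = [12, 13]
r6 m[wet→φ2] = [0, 0]
r7 m[φ0→fog] = [6, 1]
r7 m[φ0→wind] = [20, 18]
r7 m[φ1→fog] = [6, 9]
r7 m[φ1→sprk] = [12, 13]
r7 m[φ2→fog] = [1, 4]
r7 m[φ2→wet] = [18, 20]
r7 m[φ3→fog] = [5, 6]
r7 m[φ3→ice] = [13, 16]
r7 m[φ4→sprk] = [6, 7]
r7 m[φ5→ice] = [4, 1]
r7 m[φ6→ice] = [1, 4]
r7 m[fog→φ0] = [12, 19]
r7 m[fog→φ1] = [12, 11]
r7 m[fog→φ2] = [17, 16]
r7 m[fog→φ3] = [13, 14]
r7 m[wind→φ0] = [0, 0]
r7 m[ice→φ3] = [5, 5]
r7 m[ice→φ5] = [14, 20]
r7 m[ice→φ6] = [17, 17]
r7 m[sprk→φ1] = [6, 7]
r7 m[sprk→φ4] = [12, 13]
r7 m[wet→φ2] = [0, 0]
fixed point reached at round 7
b[fog] = ⊗ incoming = [18, 20]

b[fog] = [18, 20]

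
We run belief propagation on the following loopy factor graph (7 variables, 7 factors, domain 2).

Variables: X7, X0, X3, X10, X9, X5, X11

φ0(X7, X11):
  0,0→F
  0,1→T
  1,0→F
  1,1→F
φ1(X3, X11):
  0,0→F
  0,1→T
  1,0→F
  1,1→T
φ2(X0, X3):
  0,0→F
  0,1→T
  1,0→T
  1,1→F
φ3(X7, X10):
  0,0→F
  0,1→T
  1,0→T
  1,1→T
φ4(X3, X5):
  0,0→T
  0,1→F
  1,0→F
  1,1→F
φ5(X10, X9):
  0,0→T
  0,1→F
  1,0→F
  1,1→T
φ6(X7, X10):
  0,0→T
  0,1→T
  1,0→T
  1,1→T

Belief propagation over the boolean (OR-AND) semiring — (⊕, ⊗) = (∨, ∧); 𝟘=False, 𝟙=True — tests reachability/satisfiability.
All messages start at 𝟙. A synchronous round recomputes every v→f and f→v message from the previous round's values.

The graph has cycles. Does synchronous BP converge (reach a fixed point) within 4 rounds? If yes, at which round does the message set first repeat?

NOT CONVERGED within 4 rounds

init: all messages = 𝟙 over 2 values
r1 m[φ0→X7] = [T, F]
r1 m[φ0→X11] = [F, T]
r1 m[φ1→X3] = [T, T]
r1 m[φ1→X11] = [F, T]
r1 m[φ2→X0] = [T, T]
r1 m[φ2→X3] = [T, T]
r1 m[φ3→X7] = [T, T]
r1 m[φ3→X10] = [T, T]
r1 m[φ4→X3] = [T, F]
r1 m[φ4→X5] = [T, F]
r1 m[φ5→X10] = [T, T]
r1 m[φ5→X9] = [T, T]
r1 m[φ6→X7] = [T, T]
r1 m[φ6→X10] = [T, T]
r1 m[X7→φ0] = [T, T]
r1 m[X7→φ3] = [T, T]
r1 m[X7→φ6] = [T, T]
r1 m[X0→φ2] = [T, T]
r1 m[X3→φ1] = [T, T]
r1 m[X3→φ2] = [T, T]
r1 m[X3→φ4] = [T, T]
r1 m[X10→φ3] = [T, T]
r1 m[X10→φ5] = [T, T]
r1 m[X10→φ6] = [T, T]
r1 m[X9→φ5] = [T, T]
r1 m[X5→φ4] = [T, T]
r1 m[X11→φ0] = [T, T]
r1 m[X11→φ1] = [T, T]
r2 m[φ0→X7] = [T, F]
r2 m[φ0→X11] = [F, T]
r2 m[φ1→X3] = [T, T]
r2 m[φ1→X11] = [F, T]
r2 m[φ2→X0] = [T, T]
r2 m[φ2→X3] = [T, T]
r2 m[φ3→X7] = [T, T]
r2 m[φ3→X10] = [T, T]
r2 m[φ4→X3] = [T, F]
r2 m[φ4→X5] = [T, F]
r2 m[φ5→X10] = [T, T]
r2 m[φ5→X9] = [T, T]
r2 m[φ6→X7] = [T, T]
r2 m[φ6→X10] = [T, T]
r2 m[X7→φ0] = [T, T]
r2 m[X7→φ3] = [T, F]
r2 m[X7→φ6] = [T, F]
r2 m[X0→φ2] = [T, T]
r2 m[X3→φ1] = [T, F]
r2 m[X3→φ2] = [T, F]
r2 m[X3→φ4] = [T, T]
r2 m[X10→φ3] = [T, T]
r2 m[X10→φ5] = [T, T]
r2 m[X10→φ6] = [T, T]
r2 m[X9→φ5] = [T, T]
r2 m[X5→φ4] = [T, T]
r2 m[X11→φ0] = [F, T]
r2 m[X11→φ1] = [F, T]
r3 m[φ0→X7] = [T, F]
r3 m[φ0→X11] = [F, T]
r3 m[φ1→X3] = [T, T]
r3 m[φ1→X11] = [F, T]
r3 m[φ2→X0] = [F, T]
r3 m[φ2→X3] = [T, T]
r3 m[φ3→X7] = [T, T]
r3 m[φ3→X10] = [F, T]
r3 m[φ4→X3] = [T, F]
r3 m[φ4→X5] = [T, F]
r3 m[φ5→X10] = [T, T]
r3 m[φ5→X9] = [T, T]
r3 m[φ6→X7] = [T, T]
r3 m[φ6→X10] = [T, T]
r3 m[X7→φ0] = [T, T]
r3 m[X7→φ3] = [T, F]
r3 m[X7→φ6] = [T, F]
r3 m[X0→φ2] = [T, T]
r3 m[X3→φ1] = [T, F]
r3 m[X3→φ2] = [T, F]
r3 m[X3→φ4] = [T, T]
r3 m[X10→φ3] = [T, T]
r3 m[X10→φ5] = [T, T]
r3 m[X10→φ6] = [T, T]
r3 m[X9→φ5] = [T, T]
r3 m[X5→φ4] = [T, T]
r3 m[X11→φ0] = [F, T]
r3 m[X11→φ1] = [F, T]
r4 m[φ0→X7] = [T, F]
r4 m[φ0→X11] = [F, T]
r4 m[φ1→X3] = [T, T]
r4 m[φ1→X11] = [F, T]
r4 m[φ2→X0] = [F, T]
r4 m[φ2→X3] = [T, T]
r4 m[φ3→X7] = [T, T]
r4 m[φ3→X10] = [F, T]
r4 m[φ4→X3] = [T, F]
r4 m[φ4→X5] = [T, F]
r4 m[φ5→X10] = [T, T]
r4 m[φ5→X9] = [T, T]
r4 m[φ6→X7] = [T, T]
r4 m[φ6→X10] = [T, T]
r4 m[X7→φ0] = [T, T]
r4 m[X7→φ3] = [T, F]
r4 m[X7→φ6] = [T, F]
r4 m[X0→φ2] = [T, T]
r4 m[X3→φ1] = [T, F]
r4 m[X3→φ2] = [T, F]
r4 m[X3→φ4] = [T, T]
r4 m[X10→φ3] = [T, T]
r4 m[X10→φ5] = [F, T]
r4 m[X10→φ6] = [F, T]
r4 m[X9→φ5] = [T, T]
r4 m[X5→φ4] = [T, T]
r4 m[X11→φ0] = [F, T]
r4 m[X11→φ1] = [F, T]
no fixed point within 4 rounds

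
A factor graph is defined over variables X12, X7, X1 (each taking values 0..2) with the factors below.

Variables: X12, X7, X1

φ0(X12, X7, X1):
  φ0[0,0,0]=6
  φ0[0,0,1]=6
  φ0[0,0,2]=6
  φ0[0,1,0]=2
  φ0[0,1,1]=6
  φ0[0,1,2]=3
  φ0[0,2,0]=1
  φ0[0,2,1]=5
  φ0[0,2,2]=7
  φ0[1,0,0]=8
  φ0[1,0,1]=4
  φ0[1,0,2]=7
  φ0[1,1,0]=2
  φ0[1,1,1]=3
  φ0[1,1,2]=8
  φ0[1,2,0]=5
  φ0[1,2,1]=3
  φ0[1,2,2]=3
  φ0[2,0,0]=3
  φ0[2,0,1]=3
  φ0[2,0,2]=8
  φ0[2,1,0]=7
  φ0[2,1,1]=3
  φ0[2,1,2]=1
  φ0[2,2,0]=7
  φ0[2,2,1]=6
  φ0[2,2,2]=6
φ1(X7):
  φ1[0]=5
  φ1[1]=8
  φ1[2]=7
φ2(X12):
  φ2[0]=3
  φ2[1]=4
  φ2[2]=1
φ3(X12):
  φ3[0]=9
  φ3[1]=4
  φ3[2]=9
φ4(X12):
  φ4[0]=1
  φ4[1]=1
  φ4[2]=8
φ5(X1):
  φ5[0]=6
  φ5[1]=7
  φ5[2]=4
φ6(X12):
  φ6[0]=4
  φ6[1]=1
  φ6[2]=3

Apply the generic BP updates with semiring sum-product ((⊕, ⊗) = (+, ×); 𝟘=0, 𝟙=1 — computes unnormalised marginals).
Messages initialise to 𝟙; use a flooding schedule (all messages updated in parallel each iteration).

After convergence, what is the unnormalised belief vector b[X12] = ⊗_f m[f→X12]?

b[X12] = [164268, 23696, 355752]

init: all messages = 𝟙 over 3 values
r1 m[φ0→X12] = [42, 43, 44]
r1 m[φ0→X7] = [51, 35, 43]
r1 m[φ0→X1] = [41, 39, 49]
r1 m[φ1→X7] = [5, 8, 7]
r1 m[φ2→X12] = [3, 4, 1]
r1 m[φ3→X12] = [9, 4, 9]
r1 m[φ4→X12] = [1, 1, 8]
r1 m[φ5→X1] = [6, 7, 4]
r1 m[φ6→X12] = [4, 1, 3]
r1 m[X12→φ0] = [1, 1, 1]
r1 m[X12→φ2] = [1, 1, 1]
r1 m[X12→φ3] = [1, 1, 1]
r1 m[X12→φ4] = [1, 1, 1]
r1 m[X12→φ6] = [1, 1, 1]
r1 m[X7→φ0] = [1, 1, 1]
r1 m[X7→φ1] = [1, 1, 1]
r1 m[X1→φ0] = [1, 1, 1]
r1 m[X1→φ5] = [1, 1, 1]
r2 m[φ0→X12] = [42, 43, 44]
r2 m[φ0→X7] = [51, 35, 43]
r2 m[φ0→X1] = [41, 39, 49]
r2 m[φ1→X7] = [5, 8, 7]
r2 m[φ2→X12] = [3, 4, 1]
r2 m[φ3→X12] = [9, 4, 9]
r2 m[φ4→X12] = [1, 1, 8]
r2 m[φ5→X1] = [6, 7, 4]
r2 m[φ6→X12] = [4, 1, 3]
r2 m[X12→φ0] = [108, 16, 216]
r2 m[X12→φ2] = [1512, 172, 9504]
r2 m[X12→φ3] = [504, 172, 1056]
r2 m[X12→φ4] = [4536, 688, 1188]
r2 m[X12→φ6] = [1134, 688, 3168]
r2 m[X7→φ0] = [5, 8, 7]
r2 m[X7→φ1] = [51, 35, 43]
r2 m[X1→φ0] = [6, 7, 4]
r2 m[X1→φ5] = [41, 39, 49]
r3 m[φ0→X12] = [1521, 1481, 1647]
r3 m[φ0→X7] = [28016, 22640, 31788]
r3 m[φ0→X1] = [33100, 30740, 32484]
r3 m[φ1→X7] = [5, 8, 7]
r3 m[φ2→X12] = [3, 4, 1]
r3 m[φ3→X12] = [9, 4, 9]
r3 m[φ4→X12] = [1, 1, 8]
r3 m[φ5→X1] = [6, 7, 4]
r3 m[φ6→X12] = [4, 1, 3]
r3 m[X12→φ0] = [108, 16, 216]
r3 m[X12→φ2] = [1512, 172, 9504]
r3 m[X12→φ3] = [504, 172, 1056]
r3 m[X12→φ4] = [4536, 688, 1188]
r3 m[X12→φ6] = [1134, 688, 3168]
r3 m[X7→φ0] = [5, 8, 7]
r3 m[X7→φ1] = [51, 35, 43]
r3 m[X1→φ0] = [6, 7, 4]
r3 m[X1→φ5] = [41, 39, 49]
r4 m[φ0→X12] = [1521, 1481, 1647]
r4 m[φ0→X7] = [28016, 22640, 31788]
r4 m[φ0→X1] = [33100, 30740, 32484]
r4 m[φ1→X7] = [5, 8, 7]
r4 m[φ2→X12] = [3, 4, 1]
r4 m[φ3→X12] = [9, 4, 9]
r4 m[φ4→X12] = [1, 1, 8]
r4 m[φ5→X1] = [6, 7, 4]
r4 m[φ6→X12] = [4, 1, 3]
r4 m[X12→φ0] = [108, 16, 216]
r4 m[X12→φ2] = [54756, 5924, 355752]
r4 m[X12→φ3] = [18252, 5924, 39528]
r4 m[X12→φ4] = [164268, 23696, 44469]
r4 m[X12→φ6] = [41067, 23696, 118584]
r4 m[X7→φ0] = [5, 8, 7]
r4 m[X7→φ1] = [28016, 22640, 31788]
r4 m[X1→φ0] = [6, 7, 4]
r4 m[X1→φ5] = [33100, 30740, 32484]
r5 m[φ0→X12] = [1521, 1481, 1647]
r5 m[φ0→X7] = [28016, 22640, 31788]
r5 m[φ0→X1] = [33100, 30740, 32484]
r5 m[φ1→X7] = [5, 8, 7]
r5 m[φ2→X12] = [3, 4, 1]
r5 m[φ3→X12] = [9, 4, 9]
r5 m[φ4→X12] = [1, 1, 8]
r5 m[φ5→X1] = [6, 7, 4]
r5 m[φ6→X12] = [4, 1, 3]
r5 m[X12→φ0] = [108, 16, 216]
r5 m[X12→φ2] = [54756, 5924, 355752]
r5 m[X12→φ3] = [18252, 5924, 39528]
r5 m[X12→φ4] = [164268, 23696, 44469]
r5 m[X12→φ6] = [41067, 23696, 118584]
r5 m[X7→φ0] = [5, 8, 7]
r5 m[X7→φ1] = [28016, 22640, 31788]
r5 m[X1→φ0] = [6, 7, 4]
r5 m[X1→φ5] = [33100, 30740, 32484]
fixed point reached at round 5
b[X12] = ⊗ incoming = [164268, 23696, 355752]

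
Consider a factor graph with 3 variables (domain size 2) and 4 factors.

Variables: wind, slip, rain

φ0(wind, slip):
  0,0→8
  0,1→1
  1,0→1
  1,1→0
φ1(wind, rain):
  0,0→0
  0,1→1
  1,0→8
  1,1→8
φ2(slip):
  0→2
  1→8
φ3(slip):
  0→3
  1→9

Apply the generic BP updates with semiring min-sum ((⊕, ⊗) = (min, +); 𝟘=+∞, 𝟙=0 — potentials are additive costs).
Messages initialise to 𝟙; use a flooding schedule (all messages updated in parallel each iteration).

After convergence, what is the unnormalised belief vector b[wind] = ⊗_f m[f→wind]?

init: all messages = 𝟙 over 2 values
r1 m[φ0→wind] = [1, 0]
r1 m[φ0→slip] = [1, 0]
r1 m[φ1→wind] = [0, 8]
r1 m[φ1→rain] = [0, 1]
r1 m[φ2→slip] = [2, 8]
r1 m[φ3→slip] = [3, 9]
r1 m[wind→φ0] = [0, 0]
r1 m[wind→φ1] = [0, 0]
r1 m[slip→φ0] = [0, 0]
r1 m[slip→φ2] = [0, 0]
r1 m[slip→φ3] = [0, 0]
r1 m[rain→φ1] = [0, 0]
r2 m[φ0→wind] = [1, 0]
r2 m[φ0→slip] = [1, 0]
r2 m[φ1→wind] = [0, 8]
r2 m[φ1→rain] = [0, 1]
r2 m[φ2→slip] = [2, 8]
r2 m[φ3→slip] = [3, 9]
r2 m[wind→φ0] = [0, 8]
r2 m[wind→φ1] = [1, 0]
r2 m[slip→φ0] = [5, 17]
r2 m[slip→φ2] = [4, 9]
r2 m[slip→φ3] = [3, 8]
r2 m[rain→φ1] = [0, 0]
r3 m[φ0→wind] = [13, 6]
r3 m[φ0→slip] = [8, 1]
r3 m[φ1→wind] = [0, 8]
r3 m[φ1→rain] = [1, 2]
r3 m[φ2→slip] = [2, 8]
r3 m[φ3→slip] = [3, 9]
r3 m[wind→φ0] = [0, 8]
r3 m[wind→φ1] = [1, 0]
r3 m[slip→φ0] = [5, 17]
r3 m[slip→φ2] = [4, 9]
r3 m[slip→φ3] = [3, 8]
r3 m[rain→φ1] = [0, 0]
r4 m[φ0→wind] = [13, 6]
r4 m[φ0→slip] = [8, 1]
r4 m[φ1→wind] = [0, 8]
r4 m[φ1→rain] = [1, 2]
r4 m[φ2→slip] = [2, 8]
r4 m[φ3→slip] = [3, 9]
r4 m[wind→φ0] = [0, 8]
r4 m[wind→φ1] = [13, 6]
r4 m[slip→φ0] = [5, 17]
r4 m[slip→φ2] = [11, 10]
r4 m[slip→φ3] = [10, 9]
r4 m[rain→φ1] = [0, 0]
r5 m[φ0→wind] = [13, 6]
r5 m[φ0→slip] = [8, 1]
r5 m[φ1→wind] = [0, 8]
r5 m[φ1→rain] = [13, 14]
r5 m[φ2→slip] = [2, 8]
r5 m[φ3→slip] = [3, 9]
r5 m[wind→φ0] = [0, 8]
r5 m[wind→φ1] = [13, 6]
r5 m[slip→φ0] = [5, 17]
r5 m[slip→φ2] = [11, 10]
r5 m[slip→φ3] = [10, 9]
r5 m[rain→φ1] = [0, 0]
r6 m[φ0→wind] = [13, 6]
r6 m[φ0→slip] = [8, 1]
r6 m[φ1→wind] = [0, 8]
r6 m[φ1→rain] = [13, 14]
r6 m[φ2→slip] = [2, 8]
r6 m[φ3→slip] = [3, 9]
r6 m[wind→φ0] = [0, 8]
r6 m[wind→φ1] = [13, 6]
r6 m[slip→φ0] = [5, 17]
r6 m[slip→φ2] = [11, 10]
r6 m[slip→φ3] = [10, 9]
r6 m[rain→φ1] = [0, 0]
fixed point reached at round 6
b[wind] = ⊗ incoming = [13, 14]

b[wind] = [13, 14]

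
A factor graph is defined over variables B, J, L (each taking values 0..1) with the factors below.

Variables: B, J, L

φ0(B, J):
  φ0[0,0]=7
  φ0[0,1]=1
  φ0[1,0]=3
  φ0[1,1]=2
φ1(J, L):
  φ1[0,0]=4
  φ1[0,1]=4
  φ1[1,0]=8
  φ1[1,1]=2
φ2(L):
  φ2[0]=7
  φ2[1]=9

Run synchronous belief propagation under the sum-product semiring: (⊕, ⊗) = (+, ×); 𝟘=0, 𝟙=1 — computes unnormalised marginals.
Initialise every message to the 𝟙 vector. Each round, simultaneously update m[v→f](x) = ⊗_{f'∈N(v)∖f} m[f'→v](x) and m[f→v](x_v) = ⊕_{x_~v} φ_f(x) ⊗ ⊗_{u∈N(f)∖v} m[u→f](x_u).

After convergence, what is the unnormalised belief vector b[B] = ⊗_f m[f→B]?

init: all messages = 𝟙 over 2 values
r1 m[φ0→B] = [8, 5]
r1 m[φ0→J] = [10, 3]
r1 m[φ1→J] = [8, 10]
r1 m[φ1→L] = [12, 6]
r1 m[φ2→L] = [7, 9]
r1 m[B→φ0] = [1, 1]
r1 m[J→φ0] = [1, 1]
r1 m[J→φ1] = [1, 1]
r1 m[L→φ1] = [1, 1]
r1 m[L→φ2] = [1, 1]
r2 m[φ0→B] = [8, 5]
r2 m[φ0→J] = [10, 3]
r2 m[φ1→J] = [8, 10]
r2 m[φ1→L] = [12, 6]
r2 m[φ2→L] = [7, 9]
r2 m[B→φ0] = [1, 1]
r2 m[J→φ0] = [8, 10]
r2 m[J→φ1] = [10, 3]
r2 m[L→φ1] = [7, 9]
r2 m[L→φ2] = [12, 6]
r3 m[φ0→B] = [66, 44]
r3 m[φ0→J] = [10, 3]
r3 m[φ1→J] = [64, 74]
r3 m[φ1→L] = [64, 46]
r3 m[φ2→L] = [7, 9]
r3 m[B→φ0] = [1, 1]
r3 m[J→φ0] = [8, 10]
r3 m[J→φ1] = [10, 3]
r3 m[L→φ1] = [7, 9]
r3 m[L→φ2] = [12, 6]
r4 m[φ0→B] = [66, 44]
r4 m[φ0→J] = [10, 3]
r4 m[φ1→J] = [64, 74]
r4 m[φ1→L] = [64, 46]
r4 m[φ2→L] = [7, 9]
r4 m[B→φ0] = [1, 1]
r4 m[J→φ0] = [64, 74]
r4 m[J→φ1] = [10, 3]
r4 m[L→φ1] = [7, 9]
r4 m[L→φ2] = [64, 46]
r5 m[φ0→B] = [522, 340]
r5 m[φ0→J] = [10, 3]
r5 m[φ1→J] = [64, 74]
r5 m[φ1→L] = [64, 46]
r5 m[φ2→L] = [7, 9]
r5 m[B→φ0] = [1, 1]
r5 m[J→φ0] = [64, 74]
r5 m[J→φ1] = [10, 3]
r5 m[L→φ1] = [7, 9]
r5 m[L→φ2] = [64, 46]
r6 m[φ0→B] = [522, 340]
r6 m[φ0→J] = [10, 3]
r6 m[φ1→J] = [64, 74]
r6 m[φ1→L] = [64, 46]
r6 m[φ2→L] = [7, 9]
r6 m[B→φ0] = [1, 1]
r6 m[J→φ0] = [64, 74]
r6 m[J→φ1] = [10, 3]
r6 m[L→φ1] = [7, 9]
r6 m[L→φ2] = [64, 46]
fixed point reached at round 6
b[B] = ⊗ incoming = [522, 340]

b[B] = [522, 340]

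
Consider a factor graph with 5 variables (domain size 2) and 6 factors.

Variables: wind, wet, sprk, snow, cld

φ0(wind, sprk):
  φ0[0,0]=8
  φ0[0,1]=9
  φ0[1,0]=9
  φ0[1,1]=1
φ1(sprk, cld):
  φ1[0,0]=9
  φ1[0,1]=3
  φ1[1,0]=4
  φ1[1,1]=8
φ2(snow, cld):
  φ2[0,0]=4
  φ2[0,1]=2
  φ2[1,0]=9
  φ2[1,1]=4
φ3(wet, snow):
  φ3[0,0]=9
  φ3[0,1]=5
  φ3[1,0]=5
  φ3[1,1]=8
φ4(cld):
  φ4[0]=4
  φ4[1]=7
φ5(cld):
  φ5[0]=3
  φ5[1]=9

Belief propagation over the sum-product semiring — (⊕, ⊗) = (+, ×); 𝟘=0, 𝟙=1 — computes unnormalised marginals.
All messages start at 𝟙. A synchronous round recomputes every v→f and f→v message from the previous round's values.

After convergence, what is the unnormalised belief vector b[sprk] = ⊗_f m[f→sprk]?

b[sprk] = [574668, 486240]

init: all messages = 𝟙 over 2 values
r1 m[φ0→wind] = [17, 10]
r1 m[φ0→sprk] = [17, 10]
r1 m[φ1→sprk] = [12, 12]
r1 m[φ1→cld] = [13, 11]
r1 m[φ2→snow] = [6, 13]
r1 m[φ2→cld] = [13, 6]
r1 m[φ3→wet] = [14, 13]
r1 m[φ3→snow] = [14, 13]
r1 m[φ4→cld] = [4, 7]
r1 m[φ5→cld] = [3, 9]
r1 m[wind→φ0] = [1, 1]
r1 m[wet→φ3] = [1, 1]
r1 m[sprk→φ0] = [1, 1]
r1 m[sprk→φ1] = [1, 1]
r1 m[snow→φ2] = [1, 1]
r1 m[snow→φ3] = [1, 1]
r1 m[cld→φ1] = [1, 1]
r1 m[cld→φ2] = [1, 1]
r1 m[cld→φ4] = [1, 1]
r1 m[cld→φ5] = [1, 1]
r2 m[φ0→wind] = [17, 10]
r2 m[φ0→sprk] = [17, 10]
r2 m[φ1→sprk] = [12, 12]
r2 m[φ1→cld] = [13, 11]
r2 m[φ2→snow] = [6, 13]
r2 m[φ2→cld] = [13, 6]
r2 m[φ3→wet] = [14, 13]
r2 m[φ3→snow] = [14, 13]
r2 m[φ4→cld] = [4, 7]
r2 m[φ5→cld] = [3, 9]
r2 m[wind→φ0] = [1, 1]
r2 m[wet→φ3] = [1, 1]
r2 m[sprk→φ0] = [12, 12]
r2 m[sprk→φ1] = [17, 10]
r2 m[snow→φ2] = [14, 13]
r2 m[snow→φ3] = [6, 13]
r2 m[cld→φ1] = [156, 378]
r2 m[cld→φ2] = [156, 693]
r2 m[cld→φ4] = [507, 594]
r2 m[cld→φ5] = [676, 462]
r3 m[φ0→wind] = [204, 120]
r3 m[φ0→sprk] = [17, 10]
r3 m[φ1→sprk] = [2538, 3648]
r3 m[φ1→cld] = [193, 131]
r3 m[φ2→snow] = [2010, 4176]
r3 m[φ2→cld] = [173, 80]
r3 m[φ3→wet] = [119, 134]
r3 m[φ3→snow] = [14, 13]
r3 m[φ4→cld] = [4, 7]
r3 m[φ5→cld] = [3, 9]
r3 m[wind→φ0] = [1, 1]
r3 m[wet→φ3] = [1, 1]
r3 m[sprk→φ0] = [12, 12]
r3 m[sprk→φ1] = [17, 10]
r3 m[snow→φ2] = [14, 13]
r3 m[snow→φ3] = [6, 13]
r3 m[cld→φ1] = [156, 378]
r3 m[cld→φ2] = [156, 693]
r3 m[cld→φ4] = [507, 594]
r3 m[cld→φ5] = [676, 462]
r4 m[φ0→wind] = [204, 120]
r4 m[φ0→sprk] = [17, 10]
r4 m[φ1→sprk] = [2538, 3648]
r4 m[φ1→cld] = [193, 131]
r4 m[φ2→snow] = [2010, 4176]
r4 m[φ2→cld] = [173, 80]
r4 m[φ3→wet] = [119, 134]
r4 m[φ3→snow] = [14, 13]
r4 m[φ4→cld] = [4, 7]
r4 m[φ5→cld] = [3, 9]
r4 m[wind→φ0] = [1, 1]
r4 m[wet→φ3] = [1, 1]
r4 m[sprk→φ0] = [2538, 3648]
r4 m[sprk→φ1] = [17, 10]
r4 m[snow→φ2] = [14, 13]
r4 m[snow→φ3] = [2010, 4176]
r4 m[cld→φ1] = [2076, 5040]
r4 m[cld→φ2] = [2316, 8253]
r4 m[cld→φ4] = [100167, 94320]
r4 m[cld→φ5] = [133556, 73360]
r5 m[φ0→wind] = [53136, 26490]
r5 m[φ0→sprk] = [17, 10]
r5 m[φ1→sprk] = [33804, 48624]
r5 m[φ1→cld] = [193, 131]
r5 m[φ2→snow] = [25770, 53856]
r5 m[φ2→cld] = [173, 80]
r5 m[φ3→wet] = [38970, 43458]
r5 m[φ3→snow] = [14, 13]
r5 m[φ4→cld] = [4, 7]
r5 m[φ5→cld] = [3, 9]
r5 m[wind→φ0] = [1, 1]
r5 m[wet→φ3] = [1, 1]
r5 m[sprk→φ0] = [2538, 3648]
r5 m[sprk→φ1] = [17, 10]
r5 m[snow→φ2] = [14, 13]
r5 m[snow→φ3] = [2010, 4176]
r5 m[cld→φ1] = [2076, 5040]
r5 m[cld→φ2] = [2316, 8253]
r5 m[cld→φ4] = [100167, 94320]
r5 m[cld→φ5] = [133556, 73360]
r6 m[φ0→wind] = [53136, 26490]
r6 m[φ0→sprk] = [17, 10]
r6 m[φ1→sprk] = [33804, 48624]
r6 m[φ1→cld] = [193, 131]
r6 m[φ2→snow] = [25770, 53856]
r6 m[φ2→cld] = [173, 80]
r6 m[φ3→wet] = [38970, 43458]
r6 m[φ3→snow] = [14, 13]
r6 m[φ4→cld] = [4, 7]
r6 m[φ5→cld] = [3, 9]
r6 m[wind→φ0] = [1, 1]
r6 m[wet→φ3] = [1, 1]
r6 m[sprk→φ0] = [33804, 48624]
r6 m[sprk→φ1] = [17, 10]
r6 m[snow→φ2] = [14, 13]
r6 m[snow→φ3] = [25770, 53856]
r6 m[cld→φ1] = [2076, 5040]
r6 m[cld→φ2] = [2316, 8253]
r6 m[cld→φ4] = [100167, 94320]
r6 m[cld→φ5] = [133556, 73360]
r7 m[φ0→wind] = [708048, 352860]
r7 m[φ0→sprk] = [17, 10]
r7 m[φ1→sprk] = [33804, 48624]
r7 m[φ1→cld] = [193, 131]
r7 m[φ2→snow] = [25770, 53856]
r7 m[φ2→cld] = [173, 80]
r7 m[φ3→wet] = [501210, 559698]
r7 m[φ3→snow] = [14, 13]
r7 m[φ4→cld] = [4, 7]
r7 m[φ5→cld] = [3, 9]
r7 m[wind→φ0] = [1, 1]
r7 m[wet→φ3] = [1, 1]
r7 m[sprk→φ0] = [33804, 48624]
r7 m[sprk→φ1] = [17, 10]
r7 m[snow→φ2] = [14, 13]
r7 m[snow→φ3] = [25770, 53856]
r7 m[cld→φ1] = [2076, 5040]
r7 m[cld→φ2] = [2316, 8253]
r7 m[cld→φ4] = [100167, 94320]
r7 m[cld→φ5] = [133556, 73360]
r8 m[φ0→wind] = [708048, 352860]
r8 m[φ0→sprk] = [17, 10]
r8 m[φ1→sprk] = [33804, 48624]
r8 m[φ1→cld] = [193, 131]
r8 m[φ2→snow] = [25770, 53856]
r8 m[φ2→cld] = [173, 80]
r8 m[φ3→wet] = [501210, 559698]
r8 m[φ3→snow] = [14, 13]
r8 m[φ4→cld] = [4, 7]
r8 m[φ5→cld] = [3, 9]
r8 m[wind→φ0] = [1, 1]
r8 m[wet→φ3] = [1, 1]
r8 m[sprk→φ0] = [33804, 48624]
r8 m[sprk→φ1] = [17, 10]
r8 m[snow→φ2] = [14, 13]
r8 m[snow→φ3] = [25770, 53856]
r8 m[cld→φ1] = [2076, 5040]
r8 m[cld→φ2] = [2316, 8253]
r8 m[cld→φ4] = [100167, 94320]
r8 m[cld→φ5] = [133556, 73360]
fixed point reached at round 8
b[sprk] = ⊗ incoming = [574668, 486240]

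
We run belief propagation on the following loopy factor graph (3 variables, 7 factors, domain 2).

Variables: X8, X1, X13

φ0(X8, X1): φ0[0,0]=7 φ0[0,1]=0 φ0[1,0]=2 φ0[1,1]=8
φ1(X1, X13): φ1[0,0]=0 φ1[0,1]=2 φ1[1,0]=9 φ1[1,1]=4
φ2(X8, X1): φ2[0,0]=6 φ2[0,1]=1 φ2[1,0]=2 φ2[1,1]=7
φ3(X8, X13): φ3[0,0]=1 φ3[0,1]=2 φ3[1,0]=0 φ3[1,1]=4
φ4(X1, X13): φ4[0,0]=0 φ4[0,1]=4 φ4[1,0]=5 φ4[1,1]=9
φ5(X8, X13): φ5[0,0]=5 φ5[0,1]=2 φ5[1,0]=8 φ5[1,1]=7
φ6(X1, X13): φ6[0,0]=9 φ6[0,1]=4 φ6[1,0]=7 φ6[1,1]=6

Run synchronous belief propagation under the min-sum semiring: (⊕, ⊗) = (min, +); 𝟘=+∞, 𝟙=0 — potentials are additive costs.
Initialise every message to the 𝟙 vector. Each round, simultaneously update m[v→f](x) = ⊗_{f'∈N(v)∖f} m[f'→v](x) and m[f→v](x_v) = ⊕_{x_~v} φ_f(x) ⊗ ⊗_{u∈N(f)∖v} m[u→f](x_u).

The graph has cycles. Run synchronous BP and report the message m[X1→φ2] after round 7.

init: all messages = 𝟙 over 2 values
r1 m[φ0→X8] = [0, 2]
r1 m[φ0→X1] = [2, 0]
r1 m[φ1→X1] = [0, 4]
r1 m[φ1→X13] = [0, 2]
r1 m[φ2→X8] = [1, 2]
r1 m[φ2→X1] = [2, 1]
r1 m[φ3→X8] = [1, 0]
r1 m[φ3→X13] = [0, 2]
r1 m[φ4→X1] = [0, 5]
r1 m[φ4→X13] = [0, 4]
r1 m[φ5→X8] = [2, 7]
r1 m[φ5→X13] = [5, 2]
r1 m[φ6→X1] = [4, 6]
r1 m[φ6→X13] = [7, 4]
r1 m[X8→φ0] = [0, 0]
r1 m[X8→φ2] = [0, 0]
r1 m[X8→φ3] = [0, 0]
r1 m[X8→φ5] = [0, 0]
r1 m[X1→φ0] = [0, 0]
r1 m[X1→φ1] = [0, 0]
r1 m[X1→φ2] = [0, 0]
r1 m[X1→φ4] = [0, 0]
r1 m[X1→φ6] = [0, 0]
r1 m[X13→φ1] = [0, 0]
r1 m[X13→φ3] = [0, 0]
r1 m[X13→φ4] = [0, 0]
r1 m[X13→φ5] = [0, 0]
r1 m[X13→φ6] = [0, 0]
r2 m[φ0→X8] = [0, 2]
r2 m[φ0→X1] = [2, 0]
r2 m[φ1→X1] = [0, 4]
r2 m[φ1→X13] = [0, 2]
r2 m[φ2→X8] = [1, 2]
r2 m[φ2→X1] = [2, 1]
r2 m[φ3→X8] = [1, 0]
r2 m[φ3→X13] = [0, 2]
r2 m[φ4→X1] = [0, 5]
r2 m[φ4→X13] = [0, 4]
r2 m[φ5→X8] = [2, 7]
r2 m[φ5→X13] = [5, 2]
r2 m[φ6→X1] = [4, 6]
r2 m[φ6→X13] = [7, 4]
r2 m[X8→φ0] = [4, 9]
r2 m[X8→φ2] = [3, 9]
r2 m[X8→φ3] = [3, 11]
r2 m[X8→φ5] = [2, 4]
r2 m[X1→φ0] = [6, 16]
r2 m[X1→φ1] = [8, 12]
r2 m[X1→φ2] = [6, 15]
r2 m[X1→φ4] = [8, 11]
r2 m[X1→φ6] = [4, 10]
r2 m[X13→φ1] = [12, 12]
r2 m[X13→φ3] = [12, 12]
r2 m[X13→φ4] = [12, 10]
r2 m[X13→φ5] = [7, 12]
r2 m[X13→φ6] = [5, 10]
r3 m[φ0→X8] = [13, 8]
r3 m[φ0→X1] = [11, 4]
r3 m[φ1→X1] = [12, 16]
r3 m[φ1→X13] = [8, 10]
r3 m[φ2→X8] = [12, 8]
r3 m[φ2→X1] = [9, 4]
r3 m[φ3→X8] = [13, 12]
r3 m[φ3→X13] = [4, 5]
r3 m[φ4→X1] = [12, 17]
r3 m[φ4→X13] = [8, 12]
r3 m[φ5→X8] = [12, 15]
r3 m[φ5→X13] = [7, 4]
r3 m[φ6→X1] = [14, 12]
r3 m[φ6→X13] = [13, 8]
r3 m[X8→φ0] = [4, 9]
r3 m[X8→φ2] = [3, 9]
r3 m[X8→φ3] = [3, 11]
r3 m[X8→φ5] = [2, 4]
r3 m[X1→φ0] = [6, 16]
r3 m[X1→φ1] = [8, 12]
r3 m[X1→φ2] = [6, 15]
r3 m[X1→φ4] = [8, 11]
r3 m[X1→φ6] = [4, 10]
r3 m[X13→φ1] = [12, 12]
r3 m[X13→φ3] = [12, 12]
r3 m[X13→φ4] = [12, 10]
r3 m[X13→φ5] = [7, 12]
r3 m[X13→φ6] = [5, 10]
r4 m[φ0→X8] = [13, 8]
r4 m[φ0→X1] = [11, 4]
r4 m[φ1→X1] = [12, 16]
r4 m[φ1→X13] = [8, 10]
r4 m[φ2→X8] = [12, 8]
r4 m[φ2→X1] = [9, 4]
r4 m[φ3→X8] = [13, 12]
r4 m[φ3→X13] = [4, 5]
r4 m[φ4→X1] = [12, 17]
r4 m[φ4→X13] = [8, 12]
r4 m[φ5→X8] = [12, 15]
r4 m[φ5→X13] = [7, 4]
r4 m[φ6→X1] = [14, 12]
r4 m[φ6→X13] = [13, 8]
r4 m[X8→φ0] = [37, 35]
r4 m[X8→φ2] = [38, 35]
r4 m[X8→φ3] = [37, 31]
r4 m[X8→φ5] = [38, 28]
r4 m[X1→φ0] = [47, 49]
r4 m[X1→φ1] = [46, 37]
r4 m[X1→φ2] = [49, 49]
r4 m[X1→φ4] = [46, 36]
r4 m[X1→φ6] = [44, 41]
r4 m[X13→φ1] = [32, 29]
r4 m[X13→φ3] = [36, 34]
r4 m[X13→φ4] = [32, 27]
r4 m[X13→φ5] = [33, 35]
r4 m[X13→φ6] = [27, 31]
r5 m[φ0→X8] = [49, 49]
r5 m[φ0→X1] = [37, 37]
r5 m[φ1→X1] = [31, 33]
r5 m[φ1→X13] = [46, 41]
r5 m[φ2→X8] = [50, 51]
r5 m[φ2→X1] = [37, 39]
r5 m[φ3→X8] = [36, 36]
r5 m[φ3→X13] = [31, 35]
r5 m[φ4→X1] = [31, 36]
r5 m[φ4→X13] = [41, 45]
r5 m[φ5→X8] = [37, 41]
r5 m[φ5→X13] = [36, 35]
r5 m[φ6→X1] = [35, 34]
r5 m[φ6→X13] = [48, 47]
r5 m[X8→φ0] = [37, 35]
r5 m[X8→φ2] = [38, 35]
r5 m[X8→φ3] = [37, 31]
r5 m[X8→φ5] = [38, 28]
r5 m[X1→φ0] = [47, 49]
r5 m[X1→φ1] = [46, 37]
r5 m[X1→φ2] = [49, 49]
r5 m[X1→φ4] = [46, 36]
r5 m[X1→φ6] = [44, 41]
r5 m[X13→φ1] = [32, 29]
r5 m[X13→φ3] = [36, 34]
r5 m[X13→φ4] = [32, 27]
r5 m[X13→φ5] = [33, 35]
r5 m[X13→φ6] = [27, 31]
r6 m[φ0→X8] = [49, 49]
r6 m[φ0→X1] = [37, 37]
r6 m[φ1→X1] = [31, 33]
r6 m[φ1→X13] = [46, 41]
r6 m[φ2→X8] = [50, 51]
r6 m[φ2→X1] = [37, 39]
r6 m[φ3→X8] = [36, 36]
r6 m[φ3→X13] = [31, 35]
r6 m[φ4→X1] = [31, 36]
r6 m[φ4→X13] = [41, 45]
r6 m[φ5→X8] = [37, 41]
r6 m[φ5→X13] = [36, 35]
r6 m[φ6→X1] = [35, 34]
r6 m[φ6→X13] = [48, 47]
r6 m[X8→φ0] = [123, 128]
r6 m[X8→φ2] = [122, 126]
r6 m[X8→φ3] = [136, 141]
r6 m[X8→φ5] = [135, 136]
r6 m[X1→φ0] = [134, 142]
r6 m[X1→φ1] = [140, 146]
r6 m[X1→φ2] = [134, 140]
r6 m[X1→φ4] = [140, 143]
r6 m[X1→φ6] = [136, 145]
r6 m[X13→φ1] = [156, 162]
r6 m[X13→φ3] = [171, 168]
r6 m[X13→φ4] = [161, 158]
r6 m[X13→φ5] = [166, 168]
r6 m[X13→φ6] = [154, 156]
r7 m[φ0→X8] = [141, 136]
r7 m[φ0→X1] = [130, 123]
r7 m[φ1→X1] = [156, 165]
r7 m[φ1→X13] = [140, 142]
r7 m[φ2→X8] = [140, 136]
r7 m[φ2→X1] = [128, 123]
r7 m[φ3→X8] = [170, 171]
r7 m[φ3→X13] = [137, 138]
r7 m[φ4→X1] = [161, 166]
r7 m[φ4→X13] = [140, 144]
r7 m[φ5→X8] = [170, 174]
r7 m[φ5→X13] = [140, 137]
r7 m[φ6→X1] = [160, 161]
r7 m[φ6→X13] = [145, 140]
r7 m[X8→φ0] = [123, 128]
r7 m[X8→φ2] = [122, 126]
r7 m[X8→φ3] = [136, 141]
r7 m[X8→φ5] = [135, 136]
r7 m[X1→φ0] = [134, 142]
r7 m[X1→φ1] = [140, 146]
r7 m[X1→φ2] = [134, 140]
r7 m[X1→φ4] = [140, 143]
r7 m[X1→φ6] = [136, 145]
r7 m[X13→φ1] = [156, 162]
r7 m[X13→φ3] = [171, 168]
r7 m[X13→φ4] = [161, 158]
r7 m[X13→φ5] = [166, 168]
r7 m[X13→φ6] = [154, 156]

message @ round 7 = [134, 140]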